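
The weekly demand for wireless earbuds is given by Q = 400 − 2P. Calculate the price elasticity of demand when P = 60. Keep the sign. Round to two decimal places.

At P = 60, Q = 280.
dQ/dP = −2.
ε = (dQ/dP)(P/Q) = (-2)(60/280).

-0.43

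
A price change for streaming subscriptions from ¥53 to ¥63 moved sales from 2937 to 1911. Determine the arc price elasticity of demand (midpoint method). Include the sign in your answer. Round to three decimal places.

ΔQ = 1911 − 2937 = -1026; ΔP = 63 − 53 = 10.
Midpoints: P̄ = 58.00, Q̄ = 2424.0.
ε = (ΔQ/ΔP)(P̄/Q̄) = (-1026/10)(58.00/2424.0).

-2.455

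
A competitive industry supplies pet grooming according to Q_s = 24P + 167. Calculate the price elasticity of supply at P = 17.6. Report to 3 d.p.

0.717

At P = 17.6, Q_s = 589.40.
dQ_s/dP = 24.
ε_s = (dQ_s/dP)(P/Q_s) = (24)(17.6/589.40).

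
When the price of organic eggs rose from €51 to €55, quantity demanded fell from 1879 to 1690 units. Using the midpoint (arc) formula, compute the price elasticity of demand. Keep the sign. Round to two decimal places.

ΔQ = 1690 − 1879 = -189; ΔP = 55 − 51 = 4.
Midpoints: P̄ = 53.00, Q̄ = 1784.5.
ε = (ΔQ/ΔP)(P̄/Q̄) = (-189/4)(53.00/1784.5).

-1.40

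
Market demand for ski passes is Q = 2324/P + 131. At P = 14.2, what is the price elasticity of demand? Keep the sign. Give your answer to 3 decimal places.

-0.555

At P = 14.2, Q = 294.662.
dQ/dP = −2324/P² = -11.525.
ε = (dQ/dP)(P/Q) = (-11.525)(14.2/294.662).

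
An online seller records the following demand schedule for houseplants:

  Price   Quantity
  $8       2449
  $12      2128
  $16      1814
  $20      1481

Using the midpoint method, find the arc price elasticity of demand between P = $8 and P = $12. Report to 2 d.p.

-0.35

At P = 8, Q = 2449; at P = 12, Q = 2128.
ΔQ = -321, ΔP = 4. Midpoints: P̄ = 10.00, Q̄ = 2288.5.
ε = (ΔQ/ΔP)(P̄/Q̄) = (-321/4)(10.00/2288.5).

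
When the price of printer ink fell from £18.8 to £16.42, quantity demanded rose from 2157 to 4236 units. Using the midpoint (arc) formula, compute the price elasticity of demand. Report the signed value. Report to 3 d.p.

ΔQ = 4236 − 2157 = 2079; ΔP = 16.42 − 18.8 = -2.38.
Midpoints: P̄ = 17.61, Q̄ = 3196.5.
ε = (ΔQ/ΔP)(P̄/Q̄) = (2079/-2.38)(17.61/3196.5).

-4.812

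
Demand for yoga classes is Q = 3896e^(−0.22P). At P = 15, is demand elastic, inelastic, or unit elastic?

elastic

Q = 143.697, dQ/dP = -31.613.
ε = (dQ/dP)(P/Q) ≈ -3.300.
|ε| = 3.30 > 1.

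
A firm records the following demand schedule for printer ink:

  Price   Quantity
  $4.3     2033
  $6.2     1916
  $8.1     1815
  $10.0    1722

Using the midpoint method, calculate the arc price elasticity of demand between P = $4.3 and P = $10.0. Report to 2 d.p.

At P = 4.3, Q = 2033; at P = 10.0, Q = 1722.
ΔQ = -311, ΔP = 5.7. Midpoints: P̄ = 7.15, Q̄ = 1877.5.
ε = (ΔQ/ΔP)(P̄/Q̄) = (-311/5.7)(7.15/1877.5).

-0.21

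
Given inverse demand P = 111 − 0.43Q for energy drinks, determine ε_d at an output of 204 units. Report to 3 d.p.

At Q = 204, P = 111 − 0.43(204) = 23.28.
dP/dQ = −0.43, so dQ/dP = 1/(−0.43) = -2.326.
ε = (dQ/dP)(P/Q) = (-2.326)(23.28/204).

-0.265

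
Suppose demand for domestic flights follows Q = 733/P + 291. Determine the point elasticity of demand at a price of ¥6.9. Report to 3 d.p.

At P = 6.9, Q = 397.232.
dQ/dP = −733/P² = -15.396.
ε = (dQ/dP)(P/Q) = (-15.396)(6.9/397.232).
|ε| < 1, so demand is inelastic at this price.

-0.267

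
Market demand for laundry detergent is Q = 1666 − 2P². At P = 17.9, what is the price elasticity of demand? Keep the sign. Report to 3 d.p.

At P = 17.9, Q = 1025.180.
dQ/dP = −4P = -71.600.
ε = (dQ/dP)(P/Q) = (-71.600)(17.9/1025.180).
|ε| > 1, so demand is elastic at this price.

-1.250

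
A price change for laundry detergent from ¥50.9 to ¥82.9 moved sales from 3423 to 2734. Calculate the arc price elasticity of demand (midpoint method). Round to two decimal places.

-0.47

ΔQ = 2734 − 3423 = -689; ΔP = 82.9 − 50.9 = 32.0.
Midpoints: P̄ = 66.90, Q̄ = 3078.5.
ε = (ΔQ/ΔP)(P̄/Q̄) = (-689/32.0)(66.90/3078.5).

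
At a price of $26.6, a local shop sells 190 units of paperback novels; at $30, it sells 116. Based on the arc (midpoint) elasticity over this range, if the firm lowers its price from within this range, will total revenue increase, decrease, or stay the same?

Arc ε = (-74/3.4)(28.30/153.0) ≈ -4.026.
|ε| = 4.03 > 1, so demand is elastic. A price cut therefore raises total revenue.

increase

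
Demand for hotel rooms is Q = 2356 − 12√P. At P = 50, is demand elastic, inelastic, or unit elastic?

Q = 2271.147, dQ/dP = -0.849.
ε = (dQ/dP)(P/Q) ≈ -0.019.
|ε| = 0.02 < 1.

inelastic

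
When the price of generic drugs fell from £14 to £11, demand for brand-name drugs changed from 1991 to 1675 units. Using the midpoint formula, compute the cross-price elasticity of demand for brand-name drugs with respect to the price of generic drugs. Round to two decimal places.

ΔQ_x = 1675 − 1991 = -316; ΔP_y = 11 − 14 = -3.
Midpoints: P̄_y = 12.50, Q̄_x = 1833.0.
ε_xy = (ΔQ_x/ΔP_y)(P̄_y/Q̄_x) = (-316/-3)(12.50/1833.0).

0.72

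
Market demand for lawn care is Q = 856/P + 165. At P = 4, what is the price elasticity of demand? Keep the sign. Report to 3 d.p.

At P = 4, Q = 379.
dQ/dP = −856/P² = -53.500.
ε = (dQ/dP)(P/Q) = (-53.500)(4/379).

-0.565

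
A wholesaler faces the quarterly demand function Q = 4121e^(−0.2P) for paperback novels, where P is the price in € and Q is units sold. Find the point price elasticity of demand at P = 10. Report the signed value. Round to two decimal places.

At P = 10, Q = 557.717.
dQ/dP = −0.2·4121e^(−0.2P) = −0.2Q = -111.543.
ε = (dQ/dP)(P/Q) = (-111.543)(10/557.717).

-2.00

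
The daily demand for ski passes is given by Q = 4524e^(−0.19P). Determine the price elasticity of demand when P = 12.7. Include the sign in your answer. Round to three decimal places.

At P = 12.7, Q = 405.107.
dQ/dP = −0.19·4524e^(−0.19P) = −0.19Q = -76.970.
ε = (dQ/dP)(P/Q) = (-76.970)(12.7/405.107).
|ε| > 1, so demand is elastic at this price.

-2.413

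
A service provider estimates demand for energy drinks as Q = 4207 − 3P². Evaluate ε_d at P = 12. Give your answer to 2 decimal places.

At P = 12, Q = 3775.
dQ/dP = −6P = -72.
ε = (dQ/dP)(P/Q) = (-72)(12/3775).

-0.23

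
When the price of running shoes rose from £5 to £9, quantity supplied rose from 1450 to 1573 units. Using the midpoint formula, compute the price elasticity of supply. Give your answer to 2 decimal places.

ΔQ = 1573 − 1450 = 123; ΔP = 9 − 5 = 4.
Midpoints: P̄ = 7.00, Q̄ = 1511.5.
ε_s = (ΔQ/ΔP)(P̄/Q̄) = (123/4)(7.00/1511.5).

0.14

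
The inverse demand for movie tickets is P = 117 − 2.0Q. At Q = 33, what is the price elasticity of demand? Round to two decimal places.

At Q = 33, P = 117 − 2.0(33) = 51.00.
dP/dQ = −2.0, so dQ/dP = 1/(−2.0) = -0.500.
ε = (dQ/dP)(P/Q) = (-0.500)(51.00/33).

-0.77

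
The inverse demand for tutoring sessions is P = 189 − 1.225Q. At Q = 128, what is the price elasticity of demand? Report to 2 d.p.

At Q = 128, P = 189 − 1.225(128) = 32.20.
dP/dQ = −1.225, so dQ/dP = 1/(−1.225) = -0.816.
ε = (dQ/dP)(P/Q) = (-0.816)(32.20/128).

-0.21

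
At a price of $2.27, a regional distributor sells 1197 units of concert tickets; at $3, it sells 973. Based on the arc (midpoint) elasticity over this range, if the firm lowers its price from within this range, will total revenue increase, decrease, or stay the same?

decrease

Arc ε = (-224/0.73)(2.63/1085.0) ≈ -0.745.
|ε| = 0.75 < 1, so demand is inelastic. A price cut therefore reduces total revenue.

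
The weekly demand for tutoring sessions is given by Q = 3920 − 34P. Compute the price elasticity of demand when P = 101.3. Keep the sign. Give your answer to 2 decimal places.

-7.24

At P = 101.3, Q = 475.800.
dQ/dP = −34.
ε = (dQ/dP)(P/Q) = (-34)(101.3/475.800).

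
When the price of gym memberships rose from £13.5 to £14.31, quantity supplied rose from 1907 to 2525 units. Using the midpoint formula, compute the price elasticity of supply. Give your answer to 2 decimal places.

4.79

ΔQ = 2525 − 1907 = 618; ΔP = 14.31 − 13.5 = 0.81.
Midpoints: P̄ = 13.91, Q̄ = 2216.0.
ε_s = (ΔQ/ΔP)(P̄/Q̄) = (618/0.81)(13.91/2216.0).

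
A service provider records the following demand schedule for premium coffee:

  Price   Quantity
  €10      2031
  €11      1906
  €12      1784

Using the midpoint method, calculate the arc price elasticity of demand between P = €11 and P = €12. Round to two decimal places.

At P = 11, Q = 1906; at P = 12, Q = 1784.
ΔQ = -122, ΔP = 1. Midpoints: P̄ = 11.50, Q̄ = 1845.0.
ε = (ΔQ/ΔP)(P̄/Q̄) = (-122/1)(11.50/1845.0).

-0.76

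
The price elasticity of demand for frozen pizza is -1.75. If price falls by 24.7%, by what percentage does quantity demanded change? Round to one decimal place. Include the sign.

43.2%

%ΔQ ≈ ε × %ΔP = (-1.75)(-24.7%) = 43.23%.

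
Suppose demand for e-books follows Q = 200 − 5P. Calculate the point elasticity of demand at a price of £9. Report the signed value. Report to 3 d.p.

-0.290

At P = 9, Q = 155.
dQ/dP = −5.
ε = (dQ/dP)(P/Q) = (-5)(9/155).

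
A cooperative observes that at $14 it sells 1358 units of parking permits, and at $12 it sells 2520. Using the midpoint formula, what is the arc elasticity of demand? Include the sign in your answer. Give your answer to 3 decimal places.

-3.895

ΔQ = 2520 − 1358 = 1162; ΔP = 12 − 14 = -2.
Midpoints: P̄ = 13.00, Q̄ = 1939.0.
ε = (ΔQ/ΔP)(P̄/Q̄) = (1162/-2)(13.00/1939.0).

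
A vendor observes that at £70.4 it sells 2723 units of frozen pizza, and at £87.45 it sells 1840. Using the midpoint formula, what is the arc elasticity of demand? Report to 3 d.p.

-1.792

ΔQ = 1840 − 2723 = -883; ΔP = 87.45 − 70.4 = 17.05.
Midpoints: P̄ = 78.93, Q̄ = 2281.5.
ε = (ΔQ/ΔP)(P̄/Q̄) = (-883/17.05)(78.93/2281.5).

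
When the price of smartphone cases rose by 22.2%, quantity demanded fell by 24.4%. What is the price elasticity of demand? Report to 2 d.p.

ε = %ΔQ / %ΔP = (-24.4)/(22.2) = -1.099.

-1.10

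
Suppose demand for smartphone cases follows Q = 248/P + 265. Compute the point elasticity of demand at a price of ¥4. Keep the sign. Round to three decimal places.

-0.190

At P = 4, Q = 327.
dQ/dP = −248/P² = -15.500.
ε = (dQ/dP)(P/Q) = (-15.500)(4/327).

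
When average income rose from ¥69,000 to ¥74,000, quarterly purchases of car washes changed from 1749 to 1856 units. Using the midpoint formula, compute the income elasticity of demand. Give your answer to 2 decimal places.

0.85

ΔQ = 107, ΔI = 5000. Midpoints: Ī = 71,500, Q̄ = 1802.5.
ε_I = (ΔQ/ΔI)(Ī/Q̄) = (107/5000)(71500/1802.5).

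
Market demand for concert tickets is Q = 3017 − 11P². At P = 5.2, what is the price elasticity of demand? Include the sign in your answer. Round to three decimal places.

-0.219

At P = 5.2, Q = 2719.560.
dQ/dP = −22P = -114.400.
ε = (dQ/dP)(P/Q) = (-114.400)(5.2/2719.560).
|ε| < 1, so demand is inelastic at this price.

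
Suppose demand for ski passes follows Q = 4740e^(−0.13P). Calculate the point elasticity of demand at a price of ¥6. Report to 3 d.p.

At P = 6, Q = 2172.844.
dQ/dP = −0.13·4740e^(−0.13P) = −0.13Q = -282.470.
ε = (dQ/dP)(P/Q) = (-282.470)(6/2172.844).

-0.780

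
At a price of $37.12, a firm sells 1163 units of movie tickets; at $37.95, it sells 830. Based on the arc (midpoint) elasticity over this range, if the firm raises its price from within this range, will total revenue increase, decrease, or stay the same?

decrease

Arc ε = (-333/0.83)(37.53/996.5) ≈ -15.112.
|ε| = 15.11 > 1, so demand is elastic. A price rise therefore reduces total revenue.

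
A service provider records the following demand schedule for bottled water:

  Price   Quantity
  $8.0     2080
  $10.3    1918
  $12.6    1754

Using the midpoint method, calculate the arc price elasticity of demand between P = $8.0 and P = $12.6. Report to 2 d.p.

-0.38

At P = 8.0, Q = 2080; at P = 12.6, Q = 1754.
ΔQ = -326, ΔP = 4.6. Midpoints: P̄ = 10.30, Q̄ = 1917.0.
ε = (ΔQ/ΔP)(P̄/Q̄) = (-326/4.6)(10.30/1917.0).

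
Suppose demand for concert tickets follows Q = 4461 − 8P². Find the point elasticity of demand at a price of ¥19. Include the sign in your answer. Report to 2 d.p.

-3.67

At P = 19, Q = 1573.
dQ/dP = −16P = -304.
ε = (dQ/dP)(P/Q) = (-304)(19/1573).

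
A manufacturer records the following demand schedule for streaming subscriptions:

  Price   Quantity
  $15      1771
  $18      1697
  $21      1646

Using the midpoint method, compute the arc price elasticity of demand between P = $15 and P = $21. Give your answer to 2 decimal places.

-0.22

At P = 15, Q = 1771; at P = 21, Q = 1646.
ΔQ = -125, ΔP = 6. Midpoints: P̄ = 18.00, Q̄ = 1708.5.
ε = (ΔQ/ΔP)(P̄/Q̄) = (-125/6)(18.00/1708.5).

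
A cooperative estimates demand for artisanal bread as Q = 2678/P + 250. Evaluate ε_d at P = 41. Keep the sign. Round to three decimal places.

At P = 41, Q = 315.317.
dQ/dP = −2678/P² = -1.593.
ε = (dQ/dP)(P/Q) = (-1.593)(41/315.317).

-0.207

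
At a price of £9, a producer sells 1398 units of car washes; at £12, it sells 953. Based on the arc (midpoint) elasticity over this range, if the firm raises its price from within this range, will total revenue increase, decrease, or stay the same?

Arc ε = (-445/3)(10.50/1175.5) ≈ -1.325.
|ε| = 1.32 > 1, so demand is elastic. A price rise therefore reduces total revenue.

decrease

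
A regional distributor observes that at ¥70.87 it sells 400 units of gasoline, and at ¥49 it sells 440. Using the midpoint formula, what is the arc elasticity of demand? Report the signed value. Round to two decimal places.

-0.26

ΔQ = 440 − 400 = 40; ΔP = 49 − 70.87 = -21.87.
Midpoints: P̄ = 59.94, Q̄ = 420.0.
ε = (ΔQ/ΔP)(P̄/Q̄) = (40/-21.87)(59.94/420.0).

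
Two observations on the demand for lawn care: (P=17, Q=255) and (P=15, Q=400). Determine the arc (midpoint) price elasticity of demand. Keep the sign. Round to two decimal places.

ΔQ = 400 − 255 = 145; ΔP = 15 − 17 = -2.
Midpoints: P̄ = 16.00, Q̄ = 327.5.
ε = (ΔQ/ΔP)(P̄/Q̄) = (145/-2)(16.00/327.5).

-3.54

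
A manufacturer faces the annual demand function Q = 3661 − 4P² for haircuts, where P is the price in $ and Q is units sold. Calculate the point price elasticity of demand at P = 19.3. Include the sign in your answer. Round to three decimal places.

At P = 19.3, Q = 2171.040.
dQ/dP = −8P = -154.400.
ε = (dQ/dP)(P/Q) = (-154.400)(19.3/2171.040).
|ε| > 1, so demand is elastic at this price.

-1.373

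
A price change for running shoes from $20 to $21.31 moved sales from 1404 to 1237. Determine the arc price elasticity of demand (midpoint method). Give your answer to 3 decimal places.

ΔQ = 1237 − 1404 = -167; ΔP = 21.31 − 20 = 1.31.
Midpoints: P̄ = 20.66, Q̄ = 1320.5.
ε = (ΔQ/ΔP)(P̄/Q̄) = (-167/1.31)(20.66/1320.5).

-1.994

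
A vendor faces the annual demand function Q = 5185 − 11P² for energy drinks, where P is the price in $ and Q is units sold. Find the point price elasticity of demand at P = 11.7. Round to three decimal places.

-0.819

At P = 11.7, Q = 3679.210.
dQ/dP = −22P = -257.400.
ε = (dQ/dP)(P/Q) = (-257.400)(11.7/3679.210).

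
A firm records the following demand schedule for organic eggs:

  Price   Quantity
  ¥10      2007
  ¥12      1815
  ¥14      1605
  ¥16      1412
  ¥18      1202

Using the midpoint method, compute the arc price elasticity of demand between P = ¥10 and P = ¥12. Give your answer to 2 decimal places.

-0.55

At P = 10, Q = 2007; at P = 12, Q = 1815.
ΔQ = -192, ΔP = 2. Midpoints: P̄ = 11.00, Q̄ = 1911.0.
ε = (ΔQ/ΔP)(P̄/Q̄) = (-192/2)(11.00/1911.0).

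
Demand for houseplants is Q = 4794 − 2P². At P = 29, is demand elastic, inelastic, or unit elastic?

Q = 3112, dQ/dP = -116.
ε = (dQ/dP)(P/Q) ≈ -1.081.
|ε| = 1.08 > 1.

elastic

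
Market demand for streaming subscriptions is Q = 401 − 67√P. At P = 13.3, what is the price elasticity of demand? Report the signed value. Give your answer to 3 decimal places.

-0.780

At P = 13.3, Q = 156.657.
dQ/dP = −67/(2√P) = -9.186.
ε = (dQ/dP)(P/Q) = (-9.186)(13.3/156.657).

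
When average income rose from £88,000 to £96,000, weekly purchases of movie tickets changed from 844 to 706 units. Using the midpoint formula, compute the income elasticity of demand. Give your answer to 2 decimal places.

-2.05

ΔQ = -138, ΔI = 8000. Midpoints: Ī = 92,000, Q̄ = 775.0.
ε_I = (ΔQ/ΔI)(Ī/Q̄) = (-138/8000)(92000/775.0).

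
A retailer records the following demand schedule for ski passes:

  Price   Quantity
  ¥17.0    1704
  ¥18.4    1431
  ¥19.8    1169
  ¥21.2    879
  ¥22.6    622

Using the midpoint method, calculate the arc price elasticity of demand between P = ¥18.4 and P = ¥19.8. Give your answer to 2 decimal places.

At P = 18.4, Q = 1431; at P = 19.8, Q = 1169.
ΔQ = -262, ΔP = 1.4. Midpoints: P̄ = 19.10, Q̄ = 1300.0.
ε = (ΔQ/ΔP)(P̄/Q̄) = (-262/1.4)(19.10/1300.0).

-2.75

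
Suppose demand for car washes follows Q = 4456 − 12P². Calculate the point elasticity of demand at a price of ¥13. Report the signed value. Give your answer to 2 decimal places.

-1.67

At P = 13, Q = 2428.
dQ/dP = −24P = -312.
ε = (dQ/dP)(P/Q) = (-312)(13/2428).
|ε| > 1, so demand is elastic at this price.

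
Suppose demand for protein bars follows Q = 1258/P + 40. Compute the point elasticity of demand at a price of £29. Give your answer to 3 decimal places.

At P = 29, Q = 83.379.
dQ/dP = −1258/P² = -1.496.
ε = (dQ/dP)(P/Q) = (-1.496)(29/83.379).

-0.520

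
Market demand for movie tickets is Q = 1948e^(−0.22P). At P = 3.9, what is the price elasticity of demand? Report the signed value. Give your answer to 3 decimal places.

At P = 3.9, Q = 825.970.
dQ/dP = −0.22·1948e^(−0.22P) = −0.22Q = -181.713.
ε = (dQ/dP)(P/Q) = (-181.713)(3.9/825.970).

-0.858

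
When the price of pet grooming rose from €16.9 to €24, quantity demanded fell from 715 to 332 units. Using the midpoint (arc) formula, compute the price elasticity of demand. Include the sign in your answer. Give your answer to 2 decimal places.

-2.11

ΔQ = 332 − 715 = -383; ΔP = 24 − 16.9 = 7.1.
Midpoints: P̄ = 20.45, Q̄ = 523.5.
ε = (ΔQ/ΔP)(P̄/Q̄) = (-383/7.1)(20.45/523.5).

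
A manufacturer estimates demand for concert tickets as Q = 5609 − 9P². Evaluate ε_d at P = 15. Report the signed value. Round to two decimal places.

-1.13

At P = 15, Q = 3584.
dQ/dP = −18P = -270.
ε = (dQ/dP)(P/Q) = (-270)(15/3584).
|ε| > 1, so demand is elastic at this price.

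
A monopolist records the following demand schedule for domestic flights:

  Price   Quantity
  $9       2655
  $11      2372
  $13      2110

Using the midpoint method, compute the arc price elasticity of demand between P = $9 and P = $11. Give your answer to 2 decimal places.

-0.56

At P = 9, Q = 2655; at P = 11, Q = 2372.
ΔQ = -283, ΔP = 2. Midpoints: P̄ = 10.00, Q̄ = 2513.5.
ε = (ΔQ/ΔP)(P̄/Q̄) = (-283/2)(10.00/2513.5).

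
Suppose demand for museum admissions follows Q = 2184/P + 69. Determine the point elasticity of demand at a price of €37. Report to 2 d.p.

-0.46

At P = 37, Q = 128.027.
dQ/dP = −2184/P² = -1.595.
ε = (dQ/dP)(P/Q) = (-1.595)(37/128.027).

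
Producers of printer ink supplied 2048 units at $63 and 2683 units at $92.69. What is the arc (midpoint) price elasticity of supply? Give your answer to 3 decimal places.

0.704

ΔQ = 2683 − 2048 = 635; ΔP = 92.69 − 63 = 29.69.
Midpoints: P̄ = 77.84, Q̄ = 2365.5.
ε_s = (ΔQ/ΔP)(P̄/Q̄) = (635/29.69)(77.84/2365.5).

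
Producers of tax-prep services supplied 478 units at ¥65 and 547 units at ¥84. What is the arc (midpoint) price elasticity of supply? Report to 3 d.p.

0.528

ΔQ = 547 − 478 = 69; ΔP = 84 − 65 = 19.
Midpoints: P̄ = 74.50, Q̄ = 512.5.
ε_s = (ΔQ/ΔP)(P̄/Q̄) = (69/19)(74.50/512.5).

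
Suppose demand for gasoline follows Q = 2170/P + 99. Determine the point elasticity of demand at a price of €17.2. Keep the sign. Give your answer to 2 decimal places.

At P = 17.2, Q = 225.163.
dQ/dP = −2170/P² = -7.335.
ε = (dQ/dP)(P/Q) = (-7.335)(17.2/225.163).

-0.56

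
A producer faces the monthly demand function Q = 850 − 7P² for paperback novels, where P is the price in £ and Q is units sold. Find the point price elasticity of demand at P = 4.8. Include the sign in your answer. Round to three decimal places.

At P = 4.8, Q = 688.720.
dQ/dP = −14P = -67.200.
ε = (dQ/dP)(P/Q) = (-67.200)(4.8/688.720).

-0.468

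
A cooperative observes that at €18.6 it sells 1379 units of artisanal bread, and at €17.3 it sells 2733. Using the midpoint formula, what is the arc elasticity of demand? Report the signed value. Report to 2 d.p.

-9.09

ΔQ = 2733 − 1379 = 1354; ΔP = 17.3 − 18.6 = -1.3.
Midpoints: P̄ = 17.95, Q̄ = 2056.0.
ε = (ΔQ/ΔP)(P̄/Q̄) = (1354/-1.3)(17.95/2056.0).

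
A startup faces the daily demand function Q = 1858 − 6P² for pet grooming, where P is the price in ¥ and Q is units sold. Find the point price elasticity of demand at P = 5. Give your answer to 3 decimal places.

At P = 5, Q = 1708.
dQ/dP = −12P = -60.
ε = (dQ/dP)(P/Q) = (-60)(5/1708).

-0.176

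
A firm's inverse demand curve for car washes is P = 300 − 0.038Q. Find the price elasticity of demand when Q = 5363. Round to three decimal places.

At Q = 5363, P = 300 − 0.038(5363) = 96.21.
dP/dQ = −0.038, so dQ/dP = 1/(−0.038) = -26.316.
ε = (dQ/dP)(P/Q) = (-26.316)(96.21/5363).

-0.472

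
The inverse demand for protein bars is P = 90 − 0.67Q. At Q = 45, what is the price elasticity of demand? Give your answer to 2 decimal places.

At Q = 45, P = 90 − 0.67(45) = 59.85.
dP/dQ = −0.67, so dQ/dP = 1/(−0.67) = -1.493.
ε = (dQ/dP)(P/Q) = (-1.493)(59.85/45).

-1.99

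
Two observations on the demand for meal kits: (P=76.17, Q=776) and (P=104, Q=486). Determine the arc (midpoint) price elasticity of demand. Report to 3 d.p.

-1.488

ΔQ = 486 − 776 = -290; ΔP = 104 − 76.17 = 27.83.
Midpoints: P̄ = 90.09, Q̄ = 631.0.
ε = (ΔQ/ΔP)(P̄/Q̄) = (-290/27.83)(90.09/631.0).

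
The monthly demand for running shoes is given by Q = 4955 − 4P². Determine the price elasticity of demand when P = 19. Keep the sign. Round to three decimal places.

-0.823

At P = 19, Q = 3511.
dQ/dP = −8P = -152.
ε = (dQ/dP)(P/Q) = (-152)(19/3511).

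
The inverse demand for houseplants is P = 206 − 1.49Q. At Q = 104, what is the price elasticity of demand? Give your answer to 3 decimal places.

At Q = 104, P = 206 − 1.49(104) = 51.04.
dP/dQ = −1.49, so dQ/dP = 1/(−1.49) = -0.671.
ε = (dQ/dP)(P/Q) = (-0.671)(51.04/104).

-0.329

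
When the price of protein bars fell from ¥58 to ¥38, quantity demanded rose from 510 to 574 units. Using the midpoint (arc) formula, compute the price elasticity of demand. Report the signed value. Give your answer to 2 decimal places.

-0.28

ΔQ = 574 − 510 = 64; ΔP = 38 − 58 = -20.
Midpoints: P̄ = 48.00, Q̄ = 542.0.
ε = (ΔQ/ΔP)(P̄/Q̄) = (64/-20)(48.00/542.0).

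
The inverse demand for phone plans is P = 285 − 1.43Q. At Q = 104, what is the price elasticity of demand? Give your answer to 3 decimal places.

At Q = 104, P = 285 − 1.43(104) = 136.28.
dP/dQ = −1.43, so dQ/dP = 1/(−1.43) = -0.699.
ε = (dQ/dP)(P/Q) = (-0.699)(136.28/104).

-0.916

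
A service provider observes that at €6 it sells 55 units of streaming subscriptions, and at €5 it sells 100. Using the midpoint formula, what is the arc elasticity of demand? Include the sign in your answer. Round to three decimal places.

ΔQ = 100 − 55 = 45; ΔP = 5 − 6 = -1.
Midpoints: P̄ = 5.50, Q̄ = 77.5.
ε = (ΔQ/ΔP)(P̄/Q̄) = (45/-1)(5.50/77.5).

-3.194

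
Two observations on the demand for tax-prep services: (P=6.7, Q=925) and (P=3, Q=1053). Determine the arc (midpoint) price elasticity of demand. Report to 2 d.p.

ΔQ = 1053 − 925 = 128; ΔP = 3 − 6.7 = -3.7.
Midpoints: P̄ = 4.85, Q̄ = 989.0.
ε = (ΔQ/ΔP)(P̄/Q̄) = (128/-3.7)(4.85/989.0).

-0.17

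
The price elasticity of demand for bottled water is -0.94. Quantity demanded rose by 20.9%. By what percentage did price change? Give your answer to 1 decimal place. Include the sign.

-22.2%

%ΔP ≈ %ΔQ / ε = (20.9%)/(-0.94) = -22.23%.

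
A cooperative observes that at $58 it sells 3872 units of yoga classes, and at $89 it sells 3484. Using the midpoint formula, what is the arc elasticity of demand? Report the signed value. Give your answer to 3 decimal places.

ΔQ = 3484 − 3872 = -388; ΔP = 89 − 58 = 31.
Midpoints: P̄ = 73.50, Q̄ = 3678.0.
ε = (ΔQ/ΔP)(P̄/Q̄) = (-388/31)(73.50/3678.0).

-0.250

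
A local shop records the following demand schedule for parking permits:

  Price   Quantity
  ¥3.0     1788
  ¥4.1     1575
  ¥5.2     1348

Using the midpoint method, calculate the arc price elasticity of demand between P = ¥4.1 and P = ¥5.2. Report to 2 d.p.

At P = 4.1, Q = 1575; at P = 5.2, Q = 1348.
ΔQ = -227, ΔP = 1.1. Midpoints: P̄ = 4.65, Q̄ = 1461.5.
ε = (ΔQ/ΔP)(P̄/Q̄) = (-227/1.1)(4.65/1461.5).

-0.66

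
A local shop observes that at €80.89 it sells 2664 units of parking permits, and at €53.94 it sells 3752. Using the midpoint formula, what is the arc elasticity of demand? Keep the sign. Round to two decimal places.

-0.85

ΔQ = 3752 − 2664 = 1088; ΔP = 53.94 − 80.89 = -26.95.
Midpoints: P̄ = 67.41, Q̄ = 3208.0.
ε = (ΔQ/ΔP)(P̄/Q̄) = (1088/-26.95)(67.41/3208.0).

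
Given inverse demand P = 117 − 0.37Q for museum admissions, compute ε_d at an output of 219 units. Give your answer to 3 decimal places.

-0.444

At Q = 219, P = 117 − 0.37(219) = 35.97.
dP/dQ = −0.37, so dQ/dP = 1/(−0.37) = -2.703.
ε = (dQ/dP)(P/Q) = (-2.703)(35.97/219).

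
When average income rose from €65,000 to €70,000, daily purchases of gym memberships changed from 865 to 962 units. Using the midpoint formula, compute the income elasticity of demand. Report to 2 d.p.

1.43

ΔQ = 97, ΔI = 5000. Midpoints: Ī = 67,500, Q̄ = 913.5.
ε_I = (ΔQ/ΔI)(Ī/Q̄) = (97/5000)(67500/913.5).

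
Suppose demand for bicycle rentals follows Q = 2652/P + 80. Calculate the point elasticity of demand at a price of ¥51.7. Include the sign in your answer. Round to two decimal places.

-0.39

At P = 51.7, Q = 131.296.
dQ/dP = −2652/P² = -0.992.
ε = (dQ/dP)(P/Q) = (-0.992)(51.7/131.296).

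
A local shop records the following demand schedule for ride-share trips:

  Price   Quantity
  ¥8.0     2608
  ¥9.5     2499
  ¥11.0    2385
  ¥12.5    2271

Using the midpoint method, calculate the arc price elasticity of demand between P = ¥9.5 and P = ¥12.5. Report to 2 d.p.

-0.35

At P = 9.5, Q = 2499; at P = 12.5, Q = 2271.
ΔQ = -228, ΔP = 3.0. Midpoints: P̄ = 11.00, Q̄ = 2385.0.
ε = (ΔQ/ΔP)(P̄/Q̄) = (-228/3.0)(11.00/2385.0).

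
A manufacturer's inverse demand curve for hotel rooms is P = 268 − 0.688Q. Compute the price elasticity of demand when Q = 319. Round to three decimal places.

-0.221

At Q = 319, P = 268 − 0.688(319) = 48.53.
dP/dQ = −0.688, so dQ/dP = 1/(−0.688) = -1.453.
ε = (dQ/dP)(P/Q) = (-1.453)(48.53/319).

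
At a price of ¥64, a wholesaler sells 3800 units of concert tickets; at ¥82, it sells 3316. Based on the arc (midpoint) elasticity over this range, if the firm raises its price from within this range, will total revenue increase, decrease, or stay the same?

Arc ε = (-484/18)(73.00/3558.0) ≈ -0.552.
|ε| = 0.55 < 1, so demand is inelastic. A price rise therefore raises total revenue.

increase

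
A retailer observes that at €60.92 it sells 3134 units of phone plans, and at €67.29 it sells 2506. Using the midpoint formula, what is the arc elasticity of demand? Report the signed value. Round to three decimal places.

ΔQ = 2506 − 3134 = -628; ΔP = 67.29 − 60.92 = 6.37.
Midpoints: P̄ = 64.11, Q̄ = 2820.0.
ε = (ΔQ/ΔP)(P̄/Q̄) = (-628/6.37)(64.11/2820.0).

-2.241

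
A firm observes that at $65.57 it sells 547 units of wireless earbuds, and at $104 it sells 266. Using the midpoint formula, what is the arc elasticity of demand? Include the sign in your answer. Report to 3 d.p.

-1.525

ΔQ = 266 − 547 = -281; ΔP = 104 − 65.57 = 38.43.
Midpoints: P̄ = 84.78, Q̄ = 406.5.
ε = (ΔQ/ΔP)(P̄/Q̄) = (-281/38.43)(84.78/406.5).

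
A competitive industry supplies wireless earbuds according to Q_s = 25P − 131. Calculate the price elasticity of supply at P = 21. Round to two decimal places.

1.33

At P = 21, Q_s = 394.
dQ_s/dP = 25.
ε_s = (dQ_s/dP)(P/Q_s) = (25)(21/394).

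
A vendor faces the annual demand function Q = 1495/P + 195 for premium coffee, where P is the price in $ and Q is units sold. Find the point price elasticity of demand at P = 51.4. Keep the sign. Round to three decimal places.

At P = 51.4, Q = 224.086.
dQ/dP = −1495/P² = -0.566.
ε = (dQ/dP)(P/Q) = (-0.566)(51.4/224.086).

-0.130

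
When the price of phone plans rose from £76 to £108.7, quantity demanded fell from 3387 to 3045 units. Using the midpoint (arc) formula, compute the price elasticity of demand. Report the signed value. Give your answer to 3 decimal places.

-0.300

ΔQ = 3045 − 3387 = -342; ΔP = 108.7 − 76 = 32.7.
Midpoints: P̄ = 92.35, Q̄ = 3216.0.
ε = (ΔQ/ΔP)(P̄/Q̄) = (-342/32.7)(92.35/3216.0).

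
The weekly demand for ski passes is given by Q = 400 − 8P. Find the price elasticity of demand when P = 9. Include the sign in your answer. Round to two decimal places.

At P = 9, Q = 328.
dQ/dP = −8.
ε = (dQ/dP)(P/Q) = (-8)(9/328).
|ε| < 1, so demand is inelastic at this price.

-0.22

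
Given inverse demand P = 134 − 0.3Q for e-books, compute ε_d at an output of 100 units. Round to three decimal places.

-3.467

At Q = 100, P = 134 − 0.3(100) = 104.00.
dP/dQ = −0.3, so dQ/dP = 1/(−0.3) = -3.333.
ε = (dQ/dP)(P/Q) = (-3.333)(104.00/100).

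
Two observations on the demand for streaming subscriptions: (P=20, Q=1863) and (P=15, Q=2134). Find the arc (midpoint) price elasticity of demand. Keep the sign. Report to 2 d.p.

-0.47

ΔQ = 2134 − 1863 = 271; ΔP = 15 − 20 = -5.
Midpoints: P̄ = 17.50, Q̄ = 1998.5.
ε = (ΔQ/ΔP)(P̄/Q̄) = (271/-5)(17.50/1998.5).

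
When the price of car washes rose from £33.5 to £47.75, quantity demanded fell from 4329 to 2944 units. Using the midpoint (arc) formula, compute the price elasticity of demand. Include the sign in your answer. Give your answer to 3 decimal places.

ΔQ = 2944 − 4329 = -1385; ΔP = 47.75 − 33.5 = 14.25.
Midpoints: P̄ = 40.62, Q̄ = 3636.5.
ε = (ΔQ/ΔP)(P̄/Q̄) = (-1385/14.25)(40.62/3636.5).

-1.086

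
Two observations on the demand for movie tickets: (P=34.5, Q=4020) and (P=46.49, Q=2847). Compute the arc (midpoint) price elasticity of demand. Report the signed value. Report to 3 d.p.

ΔQ = 2847 − 4020 = -1173; ΔP = 46.49 − 34.5 = 11.99.
Midpoints: P̄ = 40.50, Q̄ = 3433.5.
ε = (ΔQ/ΔP)(P̄/Q̄) = (-1173/11.99)(40.50/3433.5).

-1.154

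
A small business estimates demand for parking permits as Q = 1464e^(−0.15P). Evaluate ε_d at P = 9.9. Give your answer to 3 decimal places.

-1.485

At P = 9.9, Q = 331.599.
dQ/dP = −0.15·1464e^(−0.15P) = −0.15Q = -49.740.
ε = (dQ/dP)(P/Q) = (-49.740)(9.9/331.599).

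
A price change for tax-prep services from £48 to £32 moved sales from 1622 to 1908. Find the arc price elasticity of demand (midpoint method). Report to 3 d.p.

-0.405

ΔQ = 1908 − 1622 = 286; ΔP = 32 − 48 = -16.
Midpoints: P̄ = 40.00, Q̄ = 1765.0.
ε = (ΔQ/ΔP)(P̄/Q̄) = (286/-16)(40.00/1765.0).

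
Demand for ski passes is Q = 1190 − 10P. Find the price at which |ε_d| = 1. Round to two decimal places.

59.50

For linear demand Q = a − bP, ε = −bP/(a − bP). |ε| = 1 when bP = a − bP, i.e. P = a/(2b).
P = 1190/(2·10) = 1190/20 = 59.5000.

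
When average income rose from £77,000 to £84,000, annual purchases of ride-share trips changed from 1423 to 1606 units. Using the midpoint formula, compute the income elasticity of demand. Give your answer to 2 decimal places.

1.39

ΔQ = 183, ΔI = 7000. Midpoints: Ī = 80,500, Q̄ = 1514.5.
ε_I = (ΔQ/ΔI)(Ī/Q̄) = (183/7000)(80500/1514.5).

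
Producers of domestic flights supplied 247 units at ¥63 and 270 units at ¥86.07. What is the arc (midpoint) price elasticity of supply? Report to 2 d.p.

ΔQ = 270 − 247 = 23; ΔP = 86.07 − 63 = 23.07.
Midpoints: P̄ = 74.53, Q̄ = 258.5.
ε_s = (ΔQ/ΔP)(P̄/Q̄) = (23/23.07)(74.53/258.5).

0.29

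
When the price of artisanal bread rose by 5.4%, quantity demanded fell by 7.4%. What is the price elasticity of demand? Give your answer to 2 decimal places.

-1.37

ε = %ΔQ / %ΔP = (-7.4)/(5.4) = -1.370.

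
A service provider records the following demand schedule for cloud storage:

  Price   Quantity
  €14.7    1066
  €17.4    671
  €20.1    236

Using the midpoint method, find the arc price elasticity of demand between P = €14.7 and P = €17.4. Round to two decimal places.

-2.70

At P = 14.7, Q = 1066; at P = 17.4, Q = 671.
ΔQ = -395, ΔP = 2.7. Midpoints: P̄ = 16.05, Q̄ = 868.5.
ε = (ΔQ/ΔP)(P̄/Q̄) = (-395/2.7)(16.05/868.5).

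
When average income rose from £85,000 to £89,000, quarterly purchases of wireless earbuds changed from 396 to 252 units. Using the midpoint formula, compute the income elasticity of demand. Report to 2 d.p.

ΔQ = -144, ΔI = 4000. Midpoints: Ī = 87,000, Q̄ = 324.0.
ε_I = (ΔQ/ΔI)(Ī/Q̄) = (-144/4000)(87000/324.0).

-9.67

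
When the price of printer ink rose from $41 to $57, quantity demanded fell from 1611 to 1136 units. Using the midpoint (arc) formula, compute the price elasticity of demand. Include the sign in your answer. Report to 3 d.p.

-1.059

ΔQ = 1136 − 1611 = -475; ΔP = 57 − 41 = 16.
Midpoints: P̄ = 49.00, Q̄ = 1373.5.
ε = (ΔQ/ΔP)(P̄/Q̄) = (-475/16)(49.00/1373.5).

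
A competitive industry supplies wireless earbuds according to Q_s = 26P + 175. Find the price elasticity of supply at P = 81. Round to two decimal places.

0.92

At P = 81, Q_s = 2281.
dQ_s/dP = 26.
ε_s = (dQ_s/dP)(P/Q_s) = (26)(81/2281).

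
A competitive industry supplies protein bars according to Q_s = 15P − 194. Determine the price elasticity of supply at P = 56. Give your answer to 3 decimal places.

At P = 56, Q_s = 646.
dQ_s/dP = 15.
ε_s = (dQ_s/dP)(P/Q_s) = (15)(56/646).

1.300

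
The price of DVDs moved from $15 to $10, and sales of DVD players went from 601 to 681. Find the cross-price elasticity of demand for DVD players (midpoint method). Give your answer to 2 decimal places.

-0.31

ΔQ_x = 681 − 601 = 80; ΔP_y = 10 − 15 = -5.
Midpoints: P̄_y = 12.50, Q̄_x = 641.0.
ε_xy = (ΔQ_x/ΔP_y)(P̄_y/Q̄_x) = (80/-5)(12.50/641.0).
ε_xy < 0, so the goods are complements.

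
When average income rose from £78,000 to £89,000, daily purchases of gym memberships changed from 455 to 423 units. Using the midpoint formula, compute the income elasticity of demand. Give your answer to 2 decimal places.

ΔQ = -32, ΔI = 11000. Midpoints: Ī = 83,500, Q̄ = 439.0.
ε_I = (ΔQ/ΔI)(Ī/Q̄) = (-32/11000)(83500/439.0).

-0.55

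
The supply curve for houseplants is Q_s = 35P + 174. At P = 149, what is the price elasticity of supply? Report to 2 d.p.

At P = 149, Q_s = 5389.
dQ_s/dP = 35.
ε_s = (dQ_s/dP)(P/Q_s) = (35)(149/5389).

0.97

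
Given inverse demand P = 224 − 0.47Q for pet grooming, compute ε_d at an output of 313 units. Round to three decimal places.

At Q = 313, P = 224 − 0.47(313) = 76.89.
dP/dQ = −0.47, so dQ/dP = 1/(−0.47) = -2.128.
ε = (dQ/dP)(P/Q) = (-2.128)(76.89/313).

-0.523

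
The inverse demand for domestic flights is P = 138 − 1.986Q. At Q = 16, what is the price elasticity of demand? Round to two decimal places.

-3.34

At Q = 16, P = 138 − 1.986(16) = 106.22.
dP/dQ = −1.986, so dQ/dP = 1/(−1.986) = -0.504.
ε = (dQ/dP)(P/Q) = (-0.504)(106.22/16).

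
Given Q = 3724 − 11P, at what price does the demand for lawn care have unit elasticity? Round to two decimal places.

For linear demand Q = a − bP, ε = −bP/(a − bP). |ε| = 1 when bP = a − bP, i.e. P = a/(2b).
P = 3724/(2·11) = 3724/22 = 169.2727.

169.27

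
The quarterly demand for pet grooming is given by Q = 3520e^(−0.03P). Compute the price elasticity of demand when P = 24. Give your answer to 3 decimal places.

-0.720

At P = 24, Q = 1713.368.
dQ/dP = −0.03·3520e^(−0.03P) = −0.03Q = -51.401.
ε = (dQ/dP)(P/Q) = (-51.401)(24/1713.368).
|ε| < 1, so demand is inelastic at this price.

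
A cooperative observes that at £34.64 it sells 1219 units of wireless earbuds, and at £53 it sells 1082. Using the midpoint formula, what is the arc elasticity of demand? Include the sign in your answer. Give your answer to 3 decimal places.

-0.284

ΔQ = 1082 − 1219 = -137; ΔP = 53 − 34.64 = 18.36.
Midpoints: P̄ = 43.82, Q̄ = 1150.5.
ε = (ΔQ/ΔP)(P̄/Q̄) = (-137/18.36)(43.82/1150.5).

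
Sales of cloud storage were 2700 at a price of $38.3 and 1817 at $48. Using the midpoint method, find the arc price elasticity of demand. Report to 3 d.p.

ΔQ = 1817 − 2700 = -883; ΔP = 48 − 38.3 = 9.7.
Midpoints: P̄ = 43.15, Q̄ = 2258.5.
ε = (ΔQ/ΔP)(P̄/Q̄) = (-883/9.7)(43.15/2258.5).

-1.739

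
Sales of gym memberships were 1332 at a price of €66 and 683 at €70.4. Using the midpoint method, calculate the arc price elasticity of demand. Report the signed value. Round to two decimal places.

ΔQ = 683 − 1332 = -649; ΔP = 70.4 − 66 = 4.4.
Midpoints: P̄ = 68.20, Q̄ = 1007.5.
ε = (ΔQ/ΔP)(P̄/Q̄) = (-649/4.4)(68.20/1007.5).

-9.98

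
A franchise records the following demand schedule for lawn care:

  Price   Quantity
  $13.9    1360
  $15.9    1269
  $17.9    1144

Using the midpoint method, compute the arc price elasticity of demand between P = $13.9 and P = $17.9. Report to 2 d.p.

-0.69

At P = 13.9, Q = 1360; at P = 17.9, Q = 1144.
ΔQ = -216, ΔP = 4.0. Midpoints: P̄ = 15.90, Q̄ = 1252.0.
ε = (ΔQ/ΔP)(P̄/Q̄) = (-216/4.0)(15.90/1252.0).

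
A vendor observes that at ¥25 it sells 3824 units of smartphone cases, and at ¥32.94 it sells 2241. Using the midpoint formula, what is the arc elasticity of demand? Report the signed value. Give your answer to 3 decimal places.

ΔQ = 2241 − 3824 = -1583; ΔP = 32.94 − 25 = 7.94.
Midpoints: P̄ = 28.97, Q̄ = 3032.5.
ε = (ΔQ/ΔP)(P̄/Q̄) = (-1583/7.94)(28.97/3032.5).

-1.905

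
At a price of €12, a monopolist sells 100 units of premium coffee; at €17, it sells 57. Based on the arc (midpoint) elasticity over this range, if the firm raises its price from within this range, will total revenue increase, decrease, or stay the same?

decrease

Arc ε = (-43/5)(14.50/78.5) ≈ -1.589.
|ε| = 1.59 > 1, so demand is elastic. A price rise therefore reduces total revenue.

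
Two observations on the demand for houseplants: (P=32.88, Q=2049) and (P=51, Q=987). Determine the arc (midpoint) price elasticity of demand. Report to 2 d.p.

-1.62

ΔQ = 987 − 2049 = -1062; ΔP = 51 − 32.88 = 18.12.
Midpoints: P̄ = 41.94, Q̄ = 1518.0.
ε = (ΔQ/ΔP)(P̄/Q̄) = (-1062/18.12)(41.94/1518.0).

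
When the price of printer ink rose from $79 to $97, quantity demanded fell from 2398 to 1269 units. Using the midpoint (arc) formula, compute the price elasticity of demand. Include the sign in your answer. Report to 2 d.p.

ΔQ = 1269 − 2398 = -1129; ΔP = 97 − 79 = 18.
Midpoints: P̄ = 88.00, Q̄ = 1833.5.
ε = (ΔQ/ΔP)(P̄/Q̄) = (-1129/18)(88.00/1833.5).

-3.01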